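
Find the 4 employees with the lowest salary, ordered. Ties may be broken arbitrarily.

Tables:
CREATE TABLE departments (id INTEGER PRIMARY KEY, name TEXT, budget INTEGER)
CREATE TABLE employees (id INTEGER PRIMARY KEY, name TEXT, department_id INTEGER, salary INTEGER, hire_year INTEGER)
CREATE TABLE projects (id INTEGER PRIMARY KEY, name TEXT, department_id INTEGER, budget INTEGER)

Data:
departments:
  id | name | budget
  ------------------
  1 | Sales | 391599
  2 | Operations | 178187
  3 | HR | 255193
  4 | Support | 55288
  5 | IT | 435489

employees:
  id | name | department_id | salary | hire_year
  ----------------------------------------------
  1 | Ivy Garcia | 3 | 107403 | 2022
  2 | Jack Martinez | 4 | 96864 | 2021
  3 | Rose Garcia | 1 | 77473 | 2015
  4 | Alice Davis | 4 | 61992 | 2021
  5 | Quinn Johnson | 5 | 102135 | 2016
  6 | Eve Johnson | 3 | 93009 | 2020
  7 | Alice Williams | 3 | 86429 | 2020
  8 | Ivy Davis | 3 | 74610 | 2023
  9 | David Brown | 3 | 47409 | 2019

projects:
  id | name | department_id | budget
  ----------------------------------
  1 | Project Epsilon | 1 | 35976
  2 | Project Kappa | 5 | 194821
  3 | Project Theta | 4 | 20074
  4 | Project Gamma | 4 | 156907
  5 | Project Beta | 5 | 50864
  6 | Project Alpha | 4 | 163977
SELECT name, salary FROM employees ORDER BY salary ASC LIMIT 4

Execution result:
name | salary
David Brown | 47409
Alice Davis | 61992
Ivy Davis | 74610
Rose Garcia | 77473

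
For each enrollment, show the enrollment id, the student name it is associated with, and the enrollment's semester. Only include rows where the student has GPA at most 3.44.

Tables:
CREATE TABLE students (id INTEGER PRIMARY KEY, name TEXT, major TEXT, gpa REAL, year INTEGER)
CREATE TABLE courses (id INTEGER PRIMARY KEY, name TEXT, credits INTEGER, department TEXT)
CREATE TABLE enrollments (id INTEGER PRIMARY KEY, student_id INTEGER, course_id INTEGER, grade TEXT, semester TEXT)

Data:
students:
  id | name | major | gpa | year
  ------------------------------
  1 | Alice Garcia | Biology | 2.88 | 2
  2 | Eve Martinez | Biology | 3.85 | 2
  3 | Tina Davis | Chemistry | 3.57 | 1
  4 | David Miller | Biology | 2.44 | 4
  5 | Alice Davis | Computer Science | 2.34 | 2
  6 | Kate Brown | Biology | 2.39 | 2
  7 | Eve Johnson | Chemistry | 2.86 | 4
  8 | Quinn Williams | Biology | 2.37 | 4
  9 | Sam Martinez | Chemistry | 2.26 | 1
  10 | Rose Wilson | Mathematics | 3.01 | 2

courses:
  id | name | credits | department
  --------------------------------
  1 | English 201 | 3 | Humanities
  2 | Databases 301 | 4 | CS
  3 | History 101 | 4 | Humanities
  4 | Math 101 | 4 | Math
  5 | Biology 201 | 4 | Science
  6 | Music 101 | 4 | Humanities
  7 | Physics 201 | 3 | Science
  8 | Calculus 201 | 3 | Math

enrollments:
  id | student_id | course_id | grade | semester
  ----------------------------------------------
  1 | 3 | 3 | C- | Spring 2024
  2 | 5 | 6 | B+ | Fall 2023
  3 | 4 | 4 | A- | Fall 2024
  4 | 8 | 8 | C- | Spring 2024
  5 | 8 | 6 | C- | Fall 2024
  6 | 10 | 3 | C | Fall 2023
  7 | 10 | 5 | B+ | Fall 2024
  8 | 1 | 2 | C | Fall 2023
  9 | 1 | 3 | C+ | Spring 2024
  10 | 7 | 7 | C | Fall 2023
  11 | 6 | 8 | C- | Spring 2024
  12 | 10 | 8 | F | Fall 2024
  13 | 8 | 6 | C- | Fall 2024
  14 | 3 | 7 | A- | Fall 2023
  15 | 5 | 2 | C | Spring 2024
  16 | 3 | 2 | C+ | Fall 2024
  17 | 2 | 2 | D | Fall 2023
SELECT c.id, p.name AS student, c.semester FROM enrollments c JOIN students p ON c.student_id = p.id WHERE p.gpa <= 3.44

Execution result:
id | student | semester
2 | Alice Davis | Fall 2023
3 | David Miller | Fall 2024
4 | Quinn Williams | Spring 2024
5 | Quinn Williams | Fall 2024
6 | Rose Wilson | Fall 2023
7 | Rose Wilson | Fall 2024
8 | Alice Garcia | Fall 2023
9 | Alice Garcia | Spring 2024
10 | Eve Johnson | Fall 2023
11 | Kate Brown | Spring 2024
12 | Rose Wilson | Fall 2024
13 | Quinn Williams | Fall 2024
15 | Alice Davis | Spring 2024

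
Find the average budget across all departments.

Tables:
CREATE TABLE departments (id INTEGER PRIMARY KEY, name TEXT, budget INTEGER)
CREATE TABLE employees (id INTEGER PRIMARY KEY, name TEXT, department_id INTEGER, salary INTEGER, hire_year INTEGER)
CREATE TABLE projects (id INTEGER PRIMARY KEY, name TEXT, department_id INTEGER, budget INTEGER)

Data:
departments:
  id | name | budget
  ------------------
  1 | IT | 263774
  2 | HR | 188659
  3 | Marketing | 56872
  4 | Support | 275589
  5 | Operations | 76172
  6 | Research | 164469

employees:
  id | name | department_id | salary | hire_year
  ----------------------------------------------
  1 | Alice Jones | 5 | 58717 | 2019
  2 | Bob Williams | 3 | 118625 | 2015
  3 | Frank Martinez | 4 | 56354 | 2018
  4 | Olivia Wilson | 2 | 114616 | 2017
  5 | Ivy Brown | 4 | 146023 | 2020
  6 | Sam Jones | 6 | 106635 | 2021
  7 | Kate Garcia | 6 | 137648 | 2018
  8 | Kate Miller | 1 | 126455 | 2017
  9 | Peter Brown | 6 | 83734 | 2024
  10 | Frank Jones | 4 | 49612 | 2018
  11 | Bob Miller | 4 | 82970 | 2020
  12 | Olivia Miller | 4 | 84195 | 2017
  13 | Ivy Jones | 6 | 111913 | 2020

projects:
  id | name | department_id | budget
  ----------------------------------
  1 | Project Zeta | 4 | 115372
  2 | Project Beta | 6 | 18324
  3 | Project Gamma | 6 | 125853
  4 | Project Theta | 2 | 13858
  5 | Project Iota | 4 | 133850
SELECT AVG(budget) FROM departments

Execution result:
170922.50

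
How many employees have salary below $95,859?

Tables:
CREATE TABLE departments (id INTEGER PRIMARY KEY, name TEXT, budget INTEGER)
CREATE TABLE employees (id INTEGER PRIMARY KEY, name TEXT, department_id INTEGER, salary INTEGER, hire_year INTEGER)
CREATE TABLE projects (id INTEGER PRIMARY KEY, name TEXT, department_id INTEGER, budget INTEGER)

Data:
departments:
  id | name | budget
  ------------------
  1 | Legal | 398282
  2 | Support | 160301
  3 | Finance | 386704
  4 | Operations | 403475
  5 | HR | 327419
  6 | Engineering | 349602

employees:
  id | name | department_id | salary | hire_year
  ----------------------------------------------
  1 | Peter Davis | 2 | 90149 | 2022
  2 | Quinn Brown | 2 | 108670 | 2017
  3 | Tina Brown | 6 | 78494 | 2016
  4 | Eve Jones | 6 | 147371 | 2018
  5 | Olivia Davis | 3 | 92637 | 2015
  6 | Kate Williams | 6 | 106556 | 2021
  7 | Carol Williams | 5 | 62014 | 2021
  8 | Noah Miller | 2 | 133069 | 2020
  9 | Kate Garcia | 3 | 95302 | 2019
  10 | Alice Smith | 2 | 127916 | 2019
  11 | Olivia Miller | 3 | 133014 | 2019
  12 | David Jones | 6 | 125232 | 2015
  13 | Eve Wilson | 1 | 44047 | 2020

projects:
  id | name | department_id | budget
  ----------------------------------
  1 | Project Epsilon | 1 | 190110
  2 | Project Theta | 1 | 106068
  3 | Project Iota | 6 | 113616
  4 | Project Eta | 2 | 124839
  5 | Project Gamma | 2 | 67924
SELECT COUNT(*) FROM employees WHERE salary < 95859

Execution result:
6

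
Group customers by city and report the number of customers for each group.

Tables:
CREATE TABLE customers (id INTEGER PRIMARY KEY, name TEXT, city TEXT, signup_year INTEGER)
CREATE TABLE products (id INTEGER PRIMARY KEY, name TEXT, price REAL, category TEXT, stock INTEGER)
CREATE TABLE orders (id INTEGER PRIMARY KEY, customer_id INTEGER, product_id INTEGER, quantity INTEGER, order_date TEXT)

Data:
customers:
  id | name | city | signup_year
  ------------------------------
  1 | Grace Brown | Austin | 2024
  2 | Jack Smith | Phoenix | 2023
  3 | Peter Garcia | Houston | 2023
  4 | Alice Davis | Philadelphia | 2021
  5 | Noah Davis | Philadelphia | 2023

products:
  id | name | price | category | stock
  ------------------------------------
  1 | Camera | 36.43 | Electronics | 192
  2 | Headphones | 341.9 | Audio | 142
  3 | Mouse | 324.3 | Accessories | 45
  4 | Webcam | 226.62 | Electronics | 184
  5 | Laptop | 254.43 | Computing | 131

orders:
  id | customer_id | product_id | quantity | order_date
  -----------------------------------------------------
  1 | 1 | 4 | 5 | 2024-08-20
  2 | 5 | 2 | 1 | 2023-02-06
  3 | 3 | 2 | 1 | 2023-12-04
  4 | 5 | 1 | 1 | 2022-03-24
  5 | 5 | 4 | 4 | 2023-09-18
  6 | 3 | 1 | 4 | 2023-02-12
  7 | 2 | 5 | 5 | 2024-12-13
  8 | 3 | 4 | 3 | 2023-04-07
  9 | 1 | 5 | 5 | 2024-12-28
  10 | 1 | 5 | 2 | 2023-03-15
SELECT city, COUNT(*) AS n FROM customers GROUP BY city

Execution result:
city | n
Austin | 1
Houston | 1
Philadelphia | 2
Phoenix | 1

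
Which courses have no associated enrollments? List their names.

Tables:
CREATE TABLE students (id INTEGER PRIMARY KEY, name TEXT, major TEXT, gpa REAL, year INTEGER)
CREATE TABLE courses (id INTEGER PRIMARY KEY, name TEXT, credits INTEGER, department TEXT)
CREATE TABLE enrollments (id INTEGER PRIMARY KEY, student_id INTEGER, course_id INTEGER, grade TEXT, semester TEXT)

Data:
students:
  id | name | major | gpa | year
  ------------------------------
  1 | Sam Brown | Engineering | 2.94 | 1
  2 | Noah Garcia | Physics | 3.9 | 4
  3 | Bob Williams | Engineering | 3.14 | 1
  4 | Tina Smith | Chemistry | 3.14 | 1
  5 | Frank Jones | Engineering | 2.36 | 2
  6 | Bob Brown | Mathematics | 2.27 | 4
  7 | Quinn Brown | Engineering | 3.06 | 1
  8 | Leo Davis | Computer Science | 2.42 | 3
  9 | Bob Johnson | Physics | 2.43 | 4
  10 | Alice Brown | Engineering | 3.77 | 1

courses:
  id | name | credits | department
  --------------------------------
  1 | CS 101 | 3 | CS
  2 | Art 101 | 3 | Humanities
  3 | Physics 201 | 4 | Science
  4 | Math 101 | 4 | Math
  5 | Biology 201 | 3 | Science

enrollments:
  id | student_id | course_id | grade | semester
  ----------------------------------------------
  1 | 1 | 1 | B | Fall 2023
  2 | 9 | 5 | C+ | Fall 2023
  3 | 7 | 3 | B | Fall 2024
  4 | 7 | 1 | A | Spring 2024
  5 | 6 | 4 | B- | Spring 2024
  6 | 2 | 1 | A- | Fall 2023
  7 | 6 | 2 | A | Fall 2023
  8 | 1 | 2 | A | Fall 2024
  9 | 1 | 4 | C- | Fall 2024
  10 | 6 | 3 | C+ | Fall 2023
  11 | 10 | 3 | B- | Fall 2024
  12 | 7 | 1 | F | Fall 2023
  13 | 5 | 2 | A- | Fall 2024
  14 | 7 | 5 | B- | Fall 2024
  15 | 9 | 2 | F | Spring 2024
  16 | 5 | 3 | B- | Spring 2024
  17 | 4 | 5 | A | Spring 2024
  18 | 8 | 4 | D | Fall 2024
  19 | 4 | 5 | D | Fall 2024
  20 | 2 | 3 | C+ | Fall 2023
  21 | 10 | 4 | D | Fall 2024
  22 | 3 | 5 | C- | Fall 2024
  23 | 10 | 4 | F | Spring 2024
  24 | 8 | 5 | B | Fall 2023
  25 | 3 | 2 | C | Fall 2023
SELECT p.name FROM courses p LEFT JOIN enrollments c ON c.course_id = p.id WHERE c.id IS NULL

Execution result:
(no rows)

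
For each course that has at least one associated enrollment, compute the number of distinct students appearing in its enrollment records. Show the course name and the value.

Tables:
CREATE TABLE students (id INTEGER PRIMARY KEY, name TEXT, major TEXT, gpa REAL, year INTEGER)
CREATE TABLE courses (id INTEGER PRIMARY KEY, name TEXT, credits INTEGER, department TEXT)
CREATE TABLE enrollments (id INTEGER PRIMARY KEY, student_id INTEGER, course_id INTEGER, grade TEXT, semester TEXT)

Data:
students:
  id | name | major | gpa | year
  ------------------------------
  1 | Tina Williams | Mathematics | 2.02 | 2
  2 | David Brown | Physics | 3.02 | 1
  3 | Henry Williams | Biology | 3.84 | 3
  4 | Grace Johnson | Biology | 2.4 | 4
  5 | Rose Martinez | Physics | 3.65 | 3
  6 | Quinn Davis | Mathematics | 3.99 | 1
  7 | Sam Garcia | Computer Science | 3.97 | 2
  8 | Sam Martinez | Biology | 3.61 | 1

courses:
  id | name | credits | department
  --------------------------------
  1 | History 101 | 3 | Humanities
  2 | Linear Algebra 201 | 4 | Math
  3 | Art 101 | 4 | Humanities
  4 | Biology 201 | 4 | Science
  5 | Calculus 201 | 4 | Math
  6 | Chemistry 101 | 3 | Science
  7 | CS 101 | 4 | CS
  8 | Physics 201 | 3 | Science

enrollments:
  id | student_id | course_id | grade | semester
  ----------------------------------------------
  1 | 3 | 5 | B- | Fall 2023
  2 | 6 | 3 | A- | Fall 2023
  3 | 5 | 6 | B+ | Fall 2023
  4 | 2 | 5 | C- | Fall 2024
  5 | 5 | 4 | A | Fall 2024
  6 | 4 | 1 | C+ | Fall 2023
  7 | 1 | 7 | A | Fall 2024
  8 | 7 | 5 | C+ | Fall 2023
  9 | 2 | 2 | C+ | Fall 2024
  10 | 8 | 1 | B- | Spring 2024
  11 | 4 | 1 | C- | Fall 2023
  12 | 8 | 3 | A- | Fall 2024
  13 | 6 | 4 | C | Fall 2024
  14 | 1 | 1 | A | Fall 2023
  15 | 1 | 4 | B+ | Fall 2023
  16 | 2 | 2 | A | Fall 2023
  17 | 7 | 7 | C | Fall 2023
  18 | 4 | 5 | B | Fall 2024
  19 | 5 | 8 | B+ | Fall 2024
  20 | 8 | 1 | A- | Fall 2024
SELECT p.name, COUNT(DISTINCT c.student_id) AS distinct_student_count FROM enrollments c JOIN courses p ON c.course_id = p.id GROUP BY p.id, p.name

Execution result:
name | distinct_student_count
History 101 | 3
Linear Algebra 201 | 1
Art 101 | 2
Biology 201 | 3
Calculus 201 | 4
Chemistry 101 | 1
CS 101 | 2
Physics 201 | 1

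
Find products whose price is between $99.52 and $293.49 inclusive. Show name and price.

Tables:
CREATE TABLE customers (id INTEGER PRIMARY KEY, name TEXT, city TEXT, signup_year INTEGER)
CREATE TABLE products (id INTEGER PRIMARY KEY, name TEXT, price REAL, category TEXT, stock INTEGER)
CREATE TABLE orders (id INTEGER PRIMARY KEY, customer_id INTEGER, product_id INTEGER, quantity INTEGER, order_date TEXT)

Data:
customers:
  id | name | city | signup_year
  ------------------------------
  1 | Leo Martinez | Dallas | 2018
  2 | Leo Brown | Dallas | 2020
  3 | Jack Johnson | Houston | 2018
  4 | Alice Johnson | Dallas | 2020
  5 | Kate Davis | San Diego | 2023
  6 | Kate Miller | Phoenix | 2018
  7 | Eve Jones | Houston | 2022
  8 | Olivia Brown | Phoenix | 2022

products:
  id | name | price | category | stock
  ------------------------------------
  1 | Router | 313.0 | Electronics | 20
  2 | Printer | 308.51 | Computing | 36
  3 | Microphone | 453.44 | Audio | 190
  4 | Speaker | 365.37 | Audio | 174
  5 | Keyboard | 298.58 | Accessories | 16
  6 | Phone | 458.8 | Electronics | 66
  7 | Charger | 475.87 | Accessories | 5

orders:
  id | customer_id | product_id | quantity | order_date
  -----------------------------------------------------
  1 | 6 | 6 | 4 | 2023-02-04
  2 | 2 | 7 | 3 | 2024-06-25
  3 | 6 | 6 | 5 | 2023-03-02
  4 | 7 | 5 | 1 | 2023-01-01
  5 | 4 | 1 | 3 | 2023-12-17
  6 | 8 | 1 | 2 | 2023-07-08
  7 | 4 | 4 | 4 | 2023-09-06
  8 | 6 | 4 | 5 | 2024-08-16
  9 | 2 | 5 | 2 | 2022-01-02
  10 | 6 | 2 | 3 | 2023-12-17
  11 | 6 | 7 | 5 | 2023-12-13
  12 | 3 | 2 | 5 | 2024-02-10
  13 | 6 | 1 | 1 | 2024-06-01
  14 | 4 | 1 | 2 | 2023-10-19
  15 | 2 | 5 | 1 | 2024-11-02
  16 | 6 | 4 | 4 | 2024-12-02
SELECT name, price FROM products WHERE price BETWEEN 99.52 AND 293.49

Execution result:
(no rows)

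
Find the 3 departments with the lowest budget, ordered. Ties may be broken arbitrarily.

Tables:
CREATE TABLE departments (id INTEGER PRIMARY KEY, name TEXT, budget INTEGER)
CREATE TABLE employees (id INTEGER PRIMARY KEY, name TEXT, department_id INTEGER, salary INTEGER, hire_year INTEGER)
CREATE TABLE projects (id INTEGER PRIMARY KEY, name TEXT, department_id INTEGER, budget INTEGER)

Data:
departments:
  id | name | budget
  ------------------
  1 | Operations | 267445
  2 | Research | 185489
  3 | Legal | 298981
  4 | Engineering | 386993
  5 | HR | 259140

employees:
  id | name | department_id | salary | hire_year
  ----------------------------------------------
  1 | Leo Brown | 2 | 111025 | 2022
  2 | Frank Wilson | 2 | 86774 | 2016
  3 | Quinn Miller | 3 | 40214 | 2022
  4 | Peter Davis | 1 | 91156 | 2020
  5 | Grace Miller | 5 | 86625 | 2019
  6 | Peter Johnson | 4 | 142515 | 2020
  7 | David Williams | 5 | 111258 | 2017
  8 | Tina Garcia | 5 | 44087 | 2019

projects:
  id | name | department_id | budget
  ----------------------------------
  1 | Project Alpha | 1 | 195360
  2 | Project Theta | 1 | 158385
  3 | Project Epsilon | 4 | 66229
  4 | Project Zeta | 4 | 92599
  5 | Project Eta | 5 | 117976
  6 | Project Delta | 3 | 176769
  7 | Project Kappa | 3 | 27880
SELECT name, budget FROM departments ORDER BY budget ASC LIMIT 3

Execution result:
name | budget
Research | 185489
HR | 259140
Operations | 267445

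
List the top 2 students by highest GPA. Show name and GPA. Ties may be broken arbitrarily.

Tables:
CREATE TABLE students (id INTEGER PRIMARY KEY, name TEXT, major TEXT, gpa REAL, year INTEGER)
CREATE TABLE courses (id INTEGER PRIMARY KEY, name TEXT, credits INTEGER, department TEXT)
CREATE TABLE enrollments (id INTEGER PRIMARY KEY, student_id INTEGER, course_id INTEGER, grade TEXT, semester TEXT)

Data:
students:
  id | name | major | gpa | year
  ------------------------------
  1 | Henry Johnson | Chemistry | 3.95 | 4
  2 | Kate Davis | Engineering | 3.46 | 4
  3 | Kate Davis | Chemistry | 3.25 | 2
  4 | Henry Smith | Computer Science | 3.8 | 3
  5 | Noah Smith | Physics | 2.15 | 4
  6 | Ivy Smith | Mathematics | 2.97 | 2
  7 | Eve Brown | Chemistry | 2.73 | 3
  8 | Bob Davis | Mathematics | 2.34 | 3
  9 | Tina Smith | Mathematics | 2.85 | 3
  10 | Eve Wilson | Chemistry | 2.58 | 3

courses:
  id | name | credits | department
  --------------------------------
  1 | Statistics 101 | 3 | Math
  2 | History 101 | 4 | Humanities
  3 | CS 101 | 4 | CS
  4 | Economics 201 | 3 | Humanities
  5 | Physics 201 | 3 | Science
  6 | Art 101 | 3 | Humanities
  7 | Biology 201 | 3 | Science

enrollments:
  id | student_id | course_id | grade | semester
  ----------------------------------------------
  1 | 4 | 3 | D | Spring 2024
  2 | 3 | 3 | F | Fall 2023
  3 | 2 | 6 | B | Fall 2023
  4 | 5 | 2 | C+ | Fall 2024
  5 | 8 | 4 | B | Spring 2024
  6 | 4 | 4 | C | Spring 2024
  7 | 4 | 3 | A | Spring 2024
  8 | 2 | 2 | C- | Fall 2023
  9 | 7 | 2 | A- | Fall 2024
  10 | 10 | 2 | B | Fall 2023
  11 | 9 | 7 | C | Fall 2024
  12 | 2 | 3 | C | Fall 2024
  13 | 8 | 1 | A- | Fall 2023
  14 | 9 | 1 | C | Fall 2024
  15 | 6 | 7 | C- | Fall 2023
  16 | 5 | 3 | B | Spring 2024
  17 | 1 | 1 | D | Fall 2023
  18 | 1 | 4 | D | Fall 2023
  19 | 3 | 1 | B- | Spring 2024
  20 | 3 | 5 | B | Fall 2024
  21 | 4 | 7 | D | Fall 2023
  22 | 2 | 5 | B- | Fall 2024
SELECT name, gpa FROM students ORDER BY gpa DESC LIMIT 2

Execution result:
name | gpa
Henry Johnson | 3.95
Henry Smith | 3.80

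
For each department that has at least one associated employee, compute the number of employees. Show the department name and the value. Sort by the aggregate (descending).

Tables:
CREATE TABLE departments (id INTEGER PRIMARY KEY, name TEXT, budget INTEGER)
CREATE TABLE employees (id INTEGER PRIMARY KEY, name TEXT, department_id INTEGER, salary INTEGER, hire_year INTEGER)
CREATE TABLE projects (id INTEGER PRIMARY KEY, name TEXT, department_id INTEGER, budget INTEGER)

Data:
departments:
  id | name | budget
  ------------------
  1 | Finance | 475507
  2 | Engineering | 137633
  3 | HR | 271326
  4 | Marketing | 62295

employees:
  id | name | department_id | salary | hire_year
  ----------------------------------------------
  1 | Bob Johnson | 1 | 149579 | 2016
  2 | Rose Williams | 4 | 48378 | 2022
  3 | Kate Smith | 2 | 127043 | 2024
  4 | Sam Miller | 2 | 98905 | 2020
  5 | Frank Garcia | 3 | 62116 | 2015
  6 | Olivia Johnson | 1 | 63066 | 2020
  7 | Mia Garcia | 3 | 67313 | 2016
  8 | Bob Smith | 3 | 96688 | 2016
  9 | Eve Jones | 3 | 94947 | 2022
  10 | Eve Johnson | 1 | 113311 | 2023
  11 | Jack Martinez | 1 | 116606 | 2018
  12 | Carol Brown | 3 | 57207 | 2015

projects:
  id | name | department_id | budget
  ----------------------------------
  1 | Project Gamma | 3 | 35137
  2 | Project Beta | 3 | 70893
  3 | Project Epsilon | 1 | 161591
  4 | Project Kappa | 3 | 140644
SELECT p.name, COUNT(*) AS n FROM employees c JOIN departments p ON c.department_id = p.id GROUP BY p.id, p.name ORDER BY n DESC

Execution result:
name | n
HR | 5
Finance | 4
Engineering | 2
Marketing | 1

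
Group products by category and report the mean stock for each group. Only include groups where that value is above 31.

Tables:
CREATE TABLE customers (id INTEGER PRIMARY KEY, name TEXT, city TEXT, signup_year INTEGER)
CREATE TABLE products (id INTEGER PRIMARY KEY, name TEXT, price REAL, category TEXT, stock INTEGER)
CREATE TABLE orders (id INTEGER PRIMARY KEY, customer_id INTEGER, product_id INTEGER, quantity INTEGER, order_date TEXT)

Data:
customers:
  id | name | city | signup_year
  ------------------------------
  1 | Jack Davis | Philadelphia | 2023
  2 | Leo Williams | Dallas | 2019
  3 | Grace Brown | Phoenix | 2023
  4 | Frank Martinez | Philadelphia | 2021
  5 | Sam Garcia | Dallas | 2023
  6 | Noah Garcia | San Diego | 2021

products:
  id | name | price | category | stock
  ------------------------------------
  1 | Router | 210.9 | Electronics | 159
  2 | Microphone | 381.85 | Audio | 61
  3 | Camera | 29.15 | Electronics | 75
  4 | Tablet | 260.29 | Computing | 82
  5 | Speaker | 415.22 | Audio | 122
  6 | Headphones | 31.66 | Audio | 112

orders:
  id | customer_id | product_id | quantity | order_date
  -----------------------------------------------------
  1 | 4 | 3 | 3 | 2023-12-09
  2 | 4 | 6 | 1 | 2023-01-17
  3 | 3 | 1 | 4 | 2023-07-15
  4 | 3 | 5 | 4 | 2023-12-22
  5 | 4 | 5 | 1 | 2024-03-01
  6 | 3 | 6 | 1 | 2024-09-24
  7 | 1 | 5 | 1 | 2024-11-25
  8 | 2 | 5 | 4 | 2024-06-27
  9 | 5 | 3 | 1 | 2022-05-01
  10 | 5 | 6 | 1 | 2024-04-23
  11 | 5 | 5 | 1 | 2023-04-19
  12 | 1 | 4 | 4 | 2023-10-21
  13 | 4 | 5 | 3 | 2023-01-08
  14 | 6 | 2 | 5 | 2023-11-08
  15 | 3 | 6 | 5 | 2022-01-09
SELECT category, AVG(stock) AS avg_stock FROM products GROUP BY category HAVING AVG(stock) > 31

Execution result:
category | avg_stock
Audio | 98.33
Computing | 82.00
Electronics | 117.00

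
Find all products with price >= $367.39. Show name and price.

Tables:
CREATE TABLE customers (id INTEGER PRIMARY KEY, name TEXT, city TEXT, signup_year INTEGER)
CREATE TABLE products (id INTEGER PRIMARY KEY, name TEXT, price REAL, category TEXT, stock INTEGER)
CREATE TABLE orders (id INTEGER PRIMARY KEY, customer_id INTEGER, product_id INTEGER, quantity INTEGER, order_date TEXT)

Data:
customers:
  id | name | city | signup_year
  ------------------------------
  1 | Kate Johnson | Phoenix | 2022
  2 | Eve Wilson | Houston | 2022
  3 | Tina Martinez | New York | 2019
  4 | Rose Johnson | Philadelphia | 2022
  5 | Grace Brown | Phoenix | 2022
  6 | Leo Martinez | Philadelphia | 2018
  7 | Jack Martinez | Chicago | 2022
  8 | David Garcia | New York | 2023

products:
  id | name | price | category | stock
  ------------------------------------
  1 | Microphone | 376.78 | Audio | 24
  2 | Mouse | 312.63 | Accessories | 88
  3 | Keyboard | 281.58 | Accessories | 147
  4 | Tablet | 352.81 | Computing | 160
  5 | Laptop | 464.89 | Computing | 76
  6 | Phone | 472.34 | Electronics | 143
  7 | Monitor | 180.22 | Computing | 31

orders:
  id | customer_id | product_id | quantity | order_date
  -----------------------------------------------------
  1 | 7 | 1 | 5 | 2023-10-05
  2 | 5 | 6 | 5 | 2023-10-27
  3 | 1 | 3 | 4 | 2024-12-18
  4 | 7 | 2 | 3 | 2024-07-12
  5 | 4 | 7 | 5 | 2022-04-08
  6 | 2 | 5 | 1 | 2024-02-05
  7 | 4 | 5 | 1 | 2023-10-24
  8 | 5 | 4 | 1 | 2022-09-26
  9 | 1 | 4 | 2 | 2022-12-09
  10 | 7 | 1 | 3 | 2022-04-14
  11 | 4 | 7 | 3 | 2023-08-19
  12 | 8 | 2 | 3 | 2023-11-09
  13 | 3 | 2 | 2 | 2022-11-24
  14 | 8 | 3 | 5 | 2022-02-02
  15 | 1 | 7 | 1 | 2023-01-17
SELECT name, price FROM products WHERE price >= 367.39

Execution result:
name | price
Microphone | 376.78
Laptop | 464.89
Phone | 472.34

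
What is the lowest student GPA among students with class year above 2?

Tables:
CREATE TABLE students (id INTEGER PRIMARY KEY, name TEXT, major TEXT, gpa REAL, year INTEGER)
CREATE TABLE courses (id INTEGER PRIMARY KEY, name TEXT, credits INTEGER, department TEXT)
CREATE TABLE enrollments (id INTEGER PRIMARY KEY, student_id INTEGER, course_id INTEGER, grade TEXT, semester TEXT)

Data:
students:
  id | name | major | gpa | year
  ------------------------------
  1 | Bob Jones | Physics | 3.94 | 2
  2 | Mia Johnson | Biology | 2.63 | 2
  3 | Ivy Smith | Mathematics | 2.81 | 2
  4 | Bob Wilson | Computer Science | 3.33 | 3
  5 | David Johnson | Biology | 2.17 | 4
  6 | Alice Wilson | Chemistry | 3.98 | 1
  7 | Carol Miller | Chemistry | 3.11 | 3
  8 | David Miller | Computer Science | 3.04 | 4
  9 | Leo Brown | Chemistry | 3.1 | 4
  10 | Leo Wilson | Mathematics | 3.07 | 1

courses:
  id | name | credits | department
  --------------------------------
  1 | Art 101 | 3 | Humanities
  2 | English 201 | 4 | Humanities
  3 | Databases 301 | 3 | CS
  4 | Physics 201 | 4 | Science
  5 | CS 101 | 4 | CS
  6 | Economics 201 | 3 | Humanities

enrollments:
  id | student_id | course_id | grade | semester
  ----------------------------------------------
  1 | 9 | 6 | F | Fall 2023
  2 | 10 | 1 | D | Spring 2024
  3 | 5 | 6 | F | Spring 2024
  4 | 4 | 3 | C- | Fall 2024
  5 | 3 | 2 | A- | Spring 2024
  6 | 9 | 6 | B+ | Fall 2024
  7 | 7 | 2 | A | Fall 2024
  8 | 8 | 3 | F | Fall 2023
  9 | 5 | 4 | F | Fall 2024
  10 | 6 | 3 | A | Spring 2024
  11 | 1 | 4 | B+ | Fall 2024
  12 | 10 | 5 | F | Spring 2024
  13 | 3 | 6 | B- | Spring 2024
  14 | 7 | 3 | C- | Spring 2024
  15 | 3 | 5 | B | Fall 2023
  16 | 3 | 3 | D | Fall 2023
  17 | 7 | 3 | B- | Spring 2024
SELECT MIN(gpa) FROM students WHERE year > 2

Execution result:
2.17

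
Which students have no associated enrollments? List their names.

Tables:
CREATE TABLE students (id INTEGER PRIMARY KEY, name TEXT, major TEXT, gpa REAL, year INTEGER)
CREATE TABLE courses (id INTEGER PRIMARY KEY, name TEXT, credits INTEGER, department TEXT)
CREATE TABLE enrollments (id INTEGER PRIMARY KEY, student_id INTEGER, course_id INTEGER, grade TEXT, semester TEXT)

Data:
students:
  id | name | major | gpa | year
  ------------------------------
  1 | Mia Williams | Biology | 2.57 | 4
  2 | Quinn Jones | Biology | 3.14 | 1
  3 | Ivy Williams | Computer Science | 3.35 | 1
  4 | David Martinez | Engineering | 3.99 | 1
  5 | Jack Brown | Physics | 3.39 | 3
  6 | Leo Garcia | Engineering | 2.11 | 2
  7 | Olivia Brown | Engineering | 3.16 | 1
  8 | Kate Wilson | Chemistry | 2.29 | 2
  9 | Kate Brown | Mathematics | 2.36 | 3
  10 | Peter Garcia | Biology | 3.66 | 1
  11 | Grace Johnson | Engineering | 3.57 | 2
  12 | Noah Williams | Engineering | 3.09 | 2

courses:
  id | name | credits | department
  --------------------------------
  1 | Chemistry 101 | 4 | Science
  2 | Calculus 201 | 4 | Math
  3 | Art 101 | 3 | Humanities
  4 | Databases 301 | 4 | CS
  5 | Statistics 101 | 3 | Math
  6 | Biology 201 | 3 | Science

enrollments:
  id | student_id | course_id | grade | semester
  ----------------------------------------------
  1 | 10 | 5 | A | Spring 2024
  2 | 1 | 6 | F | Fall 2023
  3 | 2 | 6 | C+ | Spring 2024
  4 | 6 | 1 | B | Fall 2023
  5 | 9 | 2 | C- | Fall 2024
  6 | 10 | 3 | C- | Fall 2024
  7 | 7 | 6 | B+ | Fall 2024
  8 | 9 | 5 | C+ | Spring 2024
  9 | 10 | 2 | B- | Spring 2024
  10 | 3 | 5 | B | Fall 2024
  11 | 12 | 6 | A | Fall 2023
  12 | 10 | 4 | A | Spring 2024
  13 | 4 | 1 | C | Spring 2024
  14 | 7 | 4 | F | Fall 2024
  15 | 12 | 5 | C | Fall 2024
SELECT p.name FROM students p LEFT JOIN enrollments c ON c.student_id = p.id WHERE c.id IS NULL

Execution result:
name
Jack Brown
Kate Wilson
Grace Johnson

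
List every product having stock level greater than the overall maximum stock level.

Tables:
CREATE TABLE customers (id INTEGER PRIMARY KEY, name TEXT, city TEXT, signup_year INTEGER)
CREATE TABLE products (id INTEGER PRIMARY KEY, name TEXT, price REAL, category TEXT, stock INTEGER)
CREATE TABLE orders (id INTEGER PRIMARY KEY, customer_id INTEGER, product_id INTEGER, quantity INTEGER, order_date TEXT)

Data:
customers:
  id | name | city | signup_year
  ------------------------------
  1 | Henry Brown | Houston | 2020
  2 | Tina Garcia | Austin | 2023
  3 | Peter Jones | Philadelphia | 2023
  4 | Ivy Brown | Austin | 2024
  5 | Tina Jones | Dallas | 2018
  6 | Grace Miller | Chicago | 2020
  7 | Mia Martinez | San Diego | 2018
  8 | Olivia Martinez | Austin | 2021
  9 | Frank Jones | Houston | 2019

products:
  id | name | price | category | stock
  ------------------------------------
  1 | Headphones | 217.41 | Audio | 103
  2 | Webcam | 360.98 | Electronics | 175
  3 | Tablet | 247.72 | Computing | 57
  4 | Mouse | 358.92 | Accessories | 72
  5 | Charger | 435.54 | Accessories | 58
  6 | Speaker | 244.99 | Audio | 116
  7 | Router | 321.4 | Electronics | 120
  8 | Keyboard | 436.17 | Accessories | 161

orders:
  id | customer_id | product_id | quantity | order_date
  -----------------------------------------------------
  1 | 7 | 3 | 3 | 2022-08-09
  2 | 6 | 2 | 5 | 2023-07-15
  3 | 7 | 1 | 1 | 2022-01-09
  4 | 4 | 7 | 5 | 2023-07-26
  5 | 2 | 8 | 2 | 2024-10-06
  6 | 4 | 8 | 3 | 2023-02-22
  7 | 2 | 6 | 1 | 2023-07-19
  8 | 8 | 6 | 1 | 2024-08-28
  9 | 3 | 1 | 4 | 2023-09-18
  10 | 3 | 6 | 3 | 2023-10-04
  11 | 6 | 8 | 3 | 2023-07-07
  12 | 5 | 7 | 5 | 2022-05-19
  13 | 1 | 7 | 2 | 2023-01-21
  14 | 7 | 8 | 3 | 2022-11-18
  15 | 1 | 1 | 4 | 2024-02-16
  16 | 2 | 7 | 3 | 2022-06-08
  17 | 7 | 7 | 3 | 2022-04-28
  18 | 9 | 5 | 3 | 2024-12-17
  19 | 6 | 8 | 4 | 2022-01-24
SELECT name, stock FROM products WHERE stock > (SELECT MAX(stock) FROM products)

Execution result:
(no rows)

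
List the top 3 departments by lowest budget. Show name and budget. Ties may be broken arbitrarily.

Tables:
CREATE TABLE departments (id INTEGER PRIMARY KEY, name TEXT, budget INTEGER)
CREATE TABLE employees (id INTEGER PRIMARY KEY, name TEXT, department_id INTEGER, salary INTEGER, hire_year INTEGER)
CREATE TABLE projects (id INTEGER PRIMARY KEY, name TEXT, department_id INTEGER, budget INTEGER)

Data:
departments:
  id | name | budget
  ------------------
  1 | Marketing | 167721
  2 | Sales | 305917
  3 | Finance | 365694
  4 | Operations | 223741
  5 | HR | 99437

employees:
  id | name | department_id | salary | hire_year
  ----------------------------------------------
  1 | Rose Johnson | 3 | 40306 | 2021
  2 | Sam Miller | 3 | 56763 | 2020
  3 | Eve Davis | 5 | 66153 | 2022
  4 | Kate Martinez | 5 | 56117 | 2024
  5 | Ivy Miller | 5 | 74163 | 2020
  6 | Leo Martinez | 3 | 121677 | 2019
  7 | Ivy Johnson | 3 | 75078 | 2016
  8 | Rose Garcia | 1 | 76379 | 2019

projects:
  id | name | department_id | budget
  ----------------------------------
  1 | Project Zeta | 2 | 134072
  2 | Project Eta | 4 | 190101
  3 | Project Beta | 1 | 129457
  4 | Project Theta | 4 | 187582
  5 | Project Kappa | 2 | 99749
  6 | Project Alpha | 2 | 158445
SELECT name, budget FROM departments ORDER BY budget ASC LIMIT 3

Execution result:
name | budget
HR | 99437
Marketing | 167721
Operations | 223741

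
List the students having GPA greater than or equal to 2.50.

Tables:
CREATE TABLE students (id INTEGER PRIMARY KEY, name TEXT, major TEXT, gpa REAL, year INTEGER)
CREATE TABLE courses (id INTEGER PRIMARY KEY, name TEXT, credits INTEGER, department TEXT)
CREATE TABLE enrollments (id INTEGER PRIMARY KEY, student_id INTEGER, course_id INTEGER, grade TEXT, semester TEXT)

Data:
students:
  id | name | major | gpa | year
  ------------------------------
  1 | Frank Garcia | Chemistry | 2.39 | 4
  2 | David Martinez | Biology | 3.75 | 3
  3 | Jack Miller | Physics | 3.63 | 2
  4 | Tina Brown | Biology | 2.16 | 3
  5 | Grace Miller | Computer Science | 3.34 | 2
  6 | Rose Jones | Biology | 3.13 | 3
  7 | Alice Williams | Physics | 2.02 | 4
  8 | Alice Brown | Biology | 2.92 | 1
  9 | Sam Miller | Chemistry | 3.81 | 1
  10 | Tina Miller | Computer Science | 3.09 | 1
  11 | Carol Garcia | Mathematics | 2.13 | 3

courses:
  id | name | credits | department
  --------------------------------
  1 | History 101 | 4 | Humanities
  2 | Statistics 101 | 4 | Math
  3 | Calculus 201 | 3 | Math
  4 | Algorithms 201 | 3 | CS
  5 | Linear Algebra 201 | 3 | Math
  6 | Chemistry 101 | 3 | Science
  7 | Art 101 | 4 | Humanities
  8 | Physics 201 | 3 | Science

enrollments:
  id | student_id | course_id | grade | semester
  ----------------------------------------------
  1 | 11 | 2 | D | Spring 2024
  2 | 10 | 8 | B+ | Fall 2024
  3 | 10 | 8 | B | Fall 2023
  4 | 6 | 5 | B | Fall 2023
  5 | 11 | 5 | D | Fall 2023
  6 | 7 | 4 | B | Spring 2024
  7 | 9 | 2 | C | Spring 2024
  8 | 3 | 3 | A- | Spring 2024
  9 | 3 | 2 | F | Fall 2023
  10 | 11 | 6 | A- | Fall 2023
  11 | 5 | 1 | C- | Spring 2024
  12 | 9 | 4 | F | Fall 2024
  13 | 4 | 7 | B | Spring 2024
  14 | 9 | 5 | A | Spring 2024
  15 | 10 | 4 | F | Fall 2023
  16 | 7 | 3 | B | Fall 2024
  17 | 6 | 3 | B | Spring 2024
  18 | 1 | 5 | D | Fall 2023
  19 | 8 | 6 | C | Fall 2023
SELECT name, gpa FROM students WHERE gpa >= 2.5

Execution result:
name | gpa
David Martinez | 3.75
Jack Miller | 3.63
Grace Miller | 3.34
Rose Jones | 3.13
Alice Brown | 2.92
Sam Miller | 3.81
Tina Miller | 3.09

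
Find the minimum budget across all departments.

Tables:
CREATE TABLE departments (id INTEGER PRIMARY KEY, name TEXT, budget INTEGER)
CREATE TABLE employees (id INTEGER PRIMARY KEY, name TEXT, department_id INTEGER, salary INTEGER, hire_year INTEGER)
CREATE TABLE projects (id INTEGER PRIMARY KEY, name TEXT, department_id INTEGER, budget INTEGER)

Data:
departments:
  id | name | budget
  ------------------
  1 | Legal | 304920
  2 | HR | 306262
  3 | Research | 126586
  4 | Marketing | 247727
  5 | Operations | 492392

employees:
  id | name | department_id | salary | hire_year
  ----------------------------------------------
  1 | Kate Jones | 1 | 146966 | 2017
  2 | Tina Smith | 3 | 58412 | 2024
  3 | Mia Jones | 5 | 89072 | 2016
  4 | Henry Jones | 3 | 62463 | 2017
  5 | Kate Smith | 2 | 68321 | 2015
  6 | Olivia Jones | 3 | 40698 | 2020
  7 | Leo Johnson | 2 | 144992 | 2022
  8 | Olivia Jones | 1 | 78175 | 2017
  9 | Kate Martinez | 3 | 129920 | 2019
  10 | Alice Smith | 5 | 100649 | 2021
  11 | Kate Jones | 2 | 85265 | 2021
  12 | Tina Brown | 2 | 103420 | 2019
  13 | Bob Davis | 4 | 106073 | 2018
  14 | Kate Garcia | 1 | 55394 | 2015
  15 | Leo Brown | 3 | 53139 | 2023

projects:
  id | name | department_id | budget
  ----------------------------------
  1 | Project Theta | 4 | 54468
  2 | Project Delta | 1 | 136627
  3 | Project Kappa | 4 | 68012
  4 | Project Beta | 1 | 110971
SELECT MIN(budget) FROM departments

Execution result:
126586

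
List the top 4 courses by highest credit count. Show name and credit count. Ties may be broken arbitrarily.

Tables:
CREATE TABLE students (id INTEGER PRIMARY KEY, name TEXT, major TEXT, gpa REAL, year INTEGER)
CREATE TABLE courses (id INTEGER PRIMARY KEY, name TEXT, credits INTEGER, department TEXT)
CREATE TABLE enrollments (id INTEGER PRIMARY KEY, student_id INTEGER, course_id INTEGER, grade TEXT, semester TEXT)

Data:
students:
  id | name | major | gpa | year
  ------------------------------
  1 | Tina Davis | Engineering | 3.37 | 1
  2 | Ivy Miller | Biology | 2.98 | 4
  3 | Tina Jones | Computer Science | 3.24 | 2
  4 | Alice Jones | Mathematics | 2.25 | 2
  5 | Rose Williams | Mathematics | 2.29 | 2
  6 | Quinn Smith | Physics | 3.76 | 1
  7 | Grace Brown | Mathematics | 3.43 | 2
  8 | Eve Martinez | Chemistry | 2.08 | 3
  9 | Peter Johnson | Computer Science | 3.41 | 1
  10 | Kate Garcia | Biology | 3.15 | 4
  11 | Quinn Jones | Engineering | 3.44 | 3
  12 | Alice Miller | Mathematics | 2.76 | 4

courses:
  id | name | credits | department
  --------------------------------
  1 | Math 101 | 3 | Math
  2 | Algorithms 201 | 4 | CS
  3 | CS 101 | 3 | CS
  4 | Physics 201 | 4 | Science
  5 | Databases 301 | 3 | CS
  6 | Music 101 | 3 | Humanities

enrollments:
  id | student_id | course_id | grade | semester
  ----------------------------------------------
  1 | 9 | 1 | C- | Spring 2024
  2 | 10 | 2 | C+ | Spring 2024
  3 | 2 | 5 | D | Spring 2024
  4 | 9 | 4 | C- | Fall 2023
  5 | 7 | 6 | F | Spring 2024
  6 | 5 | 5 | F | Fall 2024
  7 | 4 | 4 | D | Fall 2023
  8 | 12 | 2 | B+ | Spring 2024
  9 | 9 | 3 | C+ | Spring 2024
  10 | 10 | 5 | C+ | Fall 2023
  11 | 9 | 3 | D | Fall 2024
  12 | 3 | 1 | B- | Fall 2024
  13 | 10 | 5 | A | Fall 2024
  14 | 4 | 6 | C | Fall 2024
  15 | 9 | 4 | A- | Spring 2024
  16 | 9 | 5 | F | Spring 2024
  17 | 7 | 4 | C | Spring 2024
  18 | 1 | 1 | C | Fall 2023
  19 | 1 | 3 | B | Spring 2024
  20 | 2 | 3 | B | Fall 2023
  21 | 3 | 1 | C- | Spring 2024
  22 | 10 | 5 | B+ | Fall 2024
SELECT name, credits FROM courses ORDER BY credits DESC LIMIT 4

Execution result:
name | credits
Algorithms 201 | 4
Physics 201 | 4
Math 101 | 3
CS 101 | 3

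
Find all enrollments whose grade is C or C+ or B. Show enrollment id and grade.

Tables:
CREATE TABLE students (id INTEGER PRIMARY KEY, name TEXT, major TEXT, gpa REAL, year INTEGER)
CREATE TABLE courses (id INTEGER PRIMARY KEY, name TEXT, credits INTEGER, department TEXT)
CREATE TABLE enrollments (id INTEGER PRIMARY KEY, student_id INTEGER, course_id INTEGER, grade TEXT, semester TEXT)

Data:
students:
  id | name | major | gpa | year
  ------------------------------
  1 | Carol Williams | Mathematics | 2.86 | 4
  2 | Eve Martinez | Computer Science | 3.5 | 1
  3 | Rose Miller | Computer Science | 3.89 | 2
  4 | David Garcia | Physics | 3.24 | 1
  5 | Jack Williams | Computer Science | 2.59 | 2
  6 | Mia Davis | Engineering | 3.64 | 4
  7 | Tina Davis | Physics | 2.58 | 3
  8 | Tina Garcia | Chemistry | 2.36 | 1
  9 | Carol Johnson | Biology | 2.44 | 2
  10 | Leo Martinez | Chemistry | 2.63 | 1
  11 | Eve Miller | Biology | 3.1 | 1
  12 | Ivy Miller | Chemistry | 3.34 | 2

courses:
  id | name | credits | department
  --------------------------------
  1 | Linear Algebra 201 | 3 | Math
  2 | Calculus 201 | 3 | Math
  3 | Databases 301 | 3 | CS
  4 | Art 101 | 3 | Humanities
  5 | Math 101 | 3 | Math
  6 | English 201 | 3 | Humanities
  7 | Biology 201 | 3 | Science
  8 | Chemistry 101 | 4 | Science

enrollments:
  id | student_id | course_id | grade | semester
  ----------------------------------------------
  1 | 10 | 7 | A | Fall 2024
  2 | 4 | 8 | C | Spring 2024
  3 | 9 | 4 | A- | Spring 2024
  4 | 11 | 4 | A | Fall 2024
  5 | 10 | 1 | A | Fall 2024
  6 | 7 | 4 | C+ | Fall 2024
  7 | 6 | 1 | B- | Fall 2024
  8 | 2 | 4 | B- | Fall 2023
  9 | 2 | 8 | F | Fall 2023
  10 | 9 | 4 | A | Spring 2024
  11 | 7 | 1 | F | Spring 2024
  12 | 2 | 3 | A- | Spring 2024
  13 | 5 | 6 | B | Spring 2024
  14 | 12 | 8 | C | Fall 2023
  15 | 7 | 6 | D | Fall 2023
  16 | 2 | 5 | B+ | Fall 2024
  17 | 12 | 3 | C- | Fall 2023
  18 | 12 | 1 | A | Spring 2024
SELECT id, grade FROM enrollments WHERE grade IN ('C', 'C+', 'B')

Execution result:
id | grade
2 | C
6 | C+
13 | B
14 | C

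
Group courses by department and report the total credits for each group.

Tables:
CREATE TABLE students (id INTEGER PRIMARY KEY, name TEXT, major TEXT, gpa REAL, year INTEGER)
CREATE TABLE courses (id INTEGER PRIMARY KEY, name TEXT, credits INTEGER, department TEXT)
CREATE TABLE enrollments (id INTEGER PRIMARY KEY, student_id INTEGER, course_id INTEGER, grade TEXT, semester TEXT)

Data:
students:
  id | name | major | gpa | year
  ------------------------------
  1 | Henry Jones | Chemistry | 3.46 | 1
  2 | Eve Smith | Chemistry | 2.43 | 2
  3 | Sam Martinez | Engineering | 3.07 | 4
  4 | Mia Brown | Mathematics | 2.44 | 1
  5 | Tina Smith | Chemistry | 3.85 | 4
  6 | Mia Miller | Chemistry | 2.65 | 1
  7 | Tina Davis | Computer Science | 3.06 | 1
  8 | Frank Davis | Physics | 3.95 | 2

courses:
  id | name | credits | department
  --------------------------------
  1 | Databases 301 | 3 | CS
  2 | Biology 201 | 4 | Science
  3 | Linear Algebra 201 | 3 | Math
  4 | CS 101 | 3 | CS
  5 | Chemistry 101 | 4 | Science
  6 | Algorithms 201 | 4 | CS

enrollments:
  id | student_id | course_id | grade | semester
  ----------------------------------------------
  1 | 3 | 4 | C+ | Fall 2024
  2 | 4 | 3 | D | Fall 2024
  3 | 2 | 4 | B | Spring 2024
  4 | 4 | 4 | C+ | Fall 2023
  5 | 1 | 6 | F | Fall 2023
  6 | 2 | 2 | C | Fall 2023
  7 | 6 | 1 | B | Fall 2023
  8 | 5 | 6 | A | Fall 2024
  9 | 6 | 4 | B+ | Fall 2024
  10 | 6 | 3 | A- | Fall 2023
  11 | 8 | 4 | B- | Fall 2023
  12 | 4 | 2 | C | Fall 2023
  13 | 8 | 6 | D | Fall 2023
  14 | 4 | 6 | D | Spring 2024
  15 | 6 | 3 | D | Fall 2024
SELECT department, SUM(credits) AS sum_credits FROM courses GROUP BY department

Execution result:
department | sum_credits
CS | 10
Math | 3
Science | 8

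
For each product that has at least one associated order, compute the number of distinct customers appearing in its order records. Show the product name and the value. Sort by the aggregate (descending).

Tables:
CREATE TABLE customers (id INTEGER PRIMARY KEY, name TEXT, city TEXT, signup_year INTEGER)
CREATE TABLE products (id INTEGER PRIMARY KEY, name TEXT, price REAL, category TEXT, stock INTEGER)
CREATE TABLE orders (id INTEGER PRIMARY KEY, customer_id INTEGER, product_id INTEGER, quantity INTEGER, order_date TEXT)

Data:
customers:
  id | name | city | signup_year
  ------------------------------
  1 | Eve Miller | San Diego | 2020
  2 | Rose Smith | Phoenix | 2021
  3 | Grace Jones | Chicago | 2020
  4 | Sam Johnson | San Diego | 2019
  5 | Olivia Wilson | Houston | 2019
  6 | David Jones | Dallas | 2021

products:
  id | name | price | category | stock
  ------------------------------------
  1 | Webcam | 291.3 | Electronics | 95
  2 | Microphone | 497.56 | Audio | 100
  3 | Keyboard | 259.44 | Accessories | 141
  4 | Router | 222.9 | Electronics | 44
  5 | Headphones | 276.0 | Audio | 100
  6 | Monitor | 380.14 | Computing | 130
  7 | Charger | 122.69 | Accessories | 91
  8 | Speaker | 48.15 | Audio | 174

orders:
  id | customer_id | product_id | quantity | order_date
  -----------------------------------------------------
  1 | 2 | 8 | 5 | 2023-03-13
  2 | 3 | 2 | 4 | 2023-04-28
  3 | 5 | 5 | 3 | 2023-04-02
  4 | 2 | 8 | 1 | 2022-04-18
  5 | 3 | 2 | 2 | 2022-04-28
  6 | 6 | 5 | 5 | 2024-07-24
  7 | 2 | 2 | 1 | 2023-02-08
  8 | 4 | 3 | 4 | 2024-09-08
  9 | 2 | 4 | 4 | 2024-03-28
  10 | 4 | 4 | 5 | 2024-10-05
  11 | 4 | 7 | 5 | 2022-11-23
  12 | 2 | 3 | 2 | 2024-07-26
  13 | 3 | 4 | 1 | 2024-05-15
SELECT p.name, COUNT(DISTINCT c.customer_id) AS distinct_customer_count FROM orders c JOIN products p ON c.product_id = p.id GROUP BY p.id, p.name ORDER BY distinct_customer_count DESC

Execution result:
name | distinct_customer_count
Router | 3
Microphone | 2
Keyboard | 2
Headphones | 2
Charger | 1
Speaker | 1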